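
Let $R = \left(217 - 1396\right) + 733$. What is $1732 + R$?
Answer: $1286$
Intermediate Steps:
$R = -446$ ($R = -1179 + 733 = -446$)
$1732 + R = 1732 - 446 = 1286$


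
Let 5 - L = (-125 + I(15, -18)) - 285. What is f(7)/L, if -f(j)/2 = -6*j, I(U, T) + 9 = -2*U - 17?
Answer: 28/157 ≈ 0.17834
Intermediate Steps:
I(U, T) = -26 - 2*U (I(U, T) = -9 + (-2*U - 17) = -9 + (-17 - 2*U) = -26 - 2*U)
f(j) = 12*j (f(j) = -(-12)*j = 12*j)
L = 471 (L = 5 - ((-125 + (-26 - 2*15)) - 285) = 5 - ((-125 + (-26 - 30)) - 285) = 5 - ((-125 - 56) - 285) = 5 - (-181 - 285) = 5 - 1*(-466) = 5 + 466 = 471)
f(7)/L = (12*7)/471 = 84*(1/471) = 28/157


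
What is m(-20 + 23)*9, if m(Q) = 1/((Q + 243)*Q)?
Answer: 1/82 ≈ 0.012195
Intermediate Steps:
m(Q) = 1/(Q*(243 + Q)) (m(Q) = 1/((243 + Q)*Q) = 1/(Q*(243 + Q)))
m(-20 + 23)*9 = (1/((-20 + 23)*(243 + (-20 + 23))))*9 = (1/(3*(243 + 3)))*9 = ((⅓)/246)*9 = ((⅓)*(1/246))*9 = (1/738)*9 = 1/82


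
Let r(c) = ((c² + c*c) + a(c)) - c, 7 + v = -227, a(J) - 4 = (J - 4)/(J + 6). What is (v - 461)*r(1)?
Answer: -22240/7 ≈ -3177.1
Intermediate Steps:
a(J) = 4 + (-4 + J)/(6 + J) (a(J) = 4 + (J - 4)/(J + 6) = 4 + (-4 + J)/(6 + J))
v = -234 (v = -7 - 227 = -234)
r(c) = -c + 2*c² + 5*(4 + c)/(6 + c) (r(c) = ((c² + c*c) + 5*(4 + c)/(6 + c)) - c = ((c² + c²) + 5*(4 + c)/(6 + c)) - c = (2*c² + 5*(4 + c)/(6 + c)) - c = -c + 2*c² + 5*(4 + c)/(6 + c))
(v - 461)*r(1) = (-234 - 461)*((20 - 1*1 + 2*1³ + 11*1²)/(6 + 1)) = -695*(20 - 1 + 2*1 + 11*1)/7 = -695*(20 - 1 + 2 + 11)/7 = -695*32/7 = -22240/7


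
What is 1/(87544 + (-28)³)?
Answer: 1/65592 ≈ 1.5246e-5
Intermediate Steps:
1/(87544 + (-28)³) = 1/(87544 - 21952) = 1/65592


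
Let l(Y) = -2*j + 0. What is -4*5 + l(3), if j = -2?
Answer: -16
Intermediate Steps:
l(Y) = 4 (l(Y) = -2*(-2) + 0 = 4 + 0 = 4)
-4*5 + l(3) = -4*5 + 4 = -20 + 4 = -16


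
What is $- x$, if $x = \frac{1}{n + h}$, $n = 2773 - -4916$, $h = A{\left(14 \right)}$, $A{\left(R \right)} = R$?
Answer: $- \frac{1}{7703} \approx -0.00012982$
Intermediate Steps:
$h = 14$
$n = 7689$ ($n = 2773 + 4916 = 7689$)
$x = \frac{1}{7703}$ ($x = \frac{1}{7689 + 14} = \frac{1}{7703} \approx 0.00012982$)
$- x = \left(-1\right) \frac{1}{7703} = - \frac{1}{7703}$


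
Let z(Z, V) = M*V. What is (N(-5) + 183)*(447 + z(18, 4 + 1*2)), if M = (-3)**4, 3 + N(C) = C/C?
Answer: 168873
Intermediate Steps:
N(C) = -2 (N(C) = -3 + C/C = -3 + 1 = -2)
M = 81
z(Z, V) = 81*V
(N(-5) + 183)*(447 + z(18, 4 + 1*2)) = (-2 + 183)*(447 + 81*(4 + 1*2)) = 181*(447 + 81*(4 + 2)) = 181*(447 + 81*6) = 181*(447 + 486) = 181*933 = 168873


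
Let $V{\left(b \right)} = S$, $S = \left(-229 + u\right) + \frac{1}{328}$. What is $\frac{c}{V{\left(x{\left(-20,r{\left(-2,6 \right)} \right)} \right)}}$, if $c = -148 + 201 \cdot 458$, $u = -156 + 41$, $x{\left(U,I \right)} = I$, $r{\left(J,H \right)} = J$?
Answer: $- \frac{30146480}{112831} \approx -267.18$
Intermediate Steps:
$u = -115$
$S = - \frac{112831}{328}$ ($S = \left(-229 - 115\right) + \frac{1}{328} = -344 + \frac{1}{328} = - \frac{112831}{328} \approx -344.0$)
$V{\left(b \right)} = - \frac{112831}{328}$
$c = 91910$ ($c = -148 + 92058 = 91910$)
$\frac{c}{V{\left(x{\left(-20,r{\left(-2,6 \right)} \right)} \right)}} = \frac{91910}{- \frac{112831}{328}} = 91910 \left(- \frac{328}{112831}\right) = - \frac{30146480}{112831}$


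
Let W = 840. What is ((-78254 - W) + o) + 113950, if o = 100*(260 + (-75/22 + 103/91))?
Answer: 60688906/1001 ≈ 60628.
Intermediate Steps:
o = 25798050/1001 (o = 100*(260 + (-75*1/22 + 103*(1/91))) = 100*(260 + (-75/22 + 103/91)) = 100*(260 - 4559/2002) = 100*(515961/2002) = 25798050/1001 ≈ 25772.)
((-78254 - W) + o) + 113950 = ((-78254 - 1*840) + 25798050/1001) + 113950 = ((-78254 - 840) + 25798050/1001) + 113950 = (-79094 + 25798050/1001) + 113950 = -53375044/1001 + 113950 = 60688906/1001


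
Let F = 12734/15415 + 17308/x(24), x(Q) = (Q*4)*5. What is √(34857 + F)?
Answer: √1193984993207730/184980 ≈ 186.80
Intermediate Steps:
x(Q) = 20*Q (x(Q) = (4*Q)*5 = 20*Q)
F = 13645757/369960 (F = 12734/15415 + 17308/((20*24)) = 12734*(1/15415) + 17308/480 = 12734/15415 + 17308*(1/480) = 12734/15415 + 4327/120 = 13645757/369960 ≈ 36.884)
√(34857 + F) = √(34857 + 13645757/369960) = √(12909341477/369960) = √1193984993207730/184980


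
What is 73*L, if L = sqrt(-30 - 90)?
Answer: 146*I*sqrt(30) ≈ 799.67*I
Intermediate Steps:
L = 2*I*sqrt(30) (L = sqrt(-120) = 2*I*sqrt(30) ≈ 10.954*I)
73*L = 73*(2*I*sqrt(30)) = 146*I*sqrt(30)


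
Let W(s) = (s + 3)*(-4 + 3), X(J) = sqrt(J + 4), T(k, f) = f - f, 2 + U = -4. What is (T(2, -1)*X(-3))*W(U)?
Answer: 0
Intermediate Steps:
U = -6 (U = -2 - 4 = -6)
T(k, f) = 0
X(J) = sqrt(4 + J)
W(s) = -3 - s (W(s) = (3 + s)*(-1) = -3 - s)
(T(2, -1)*X(-3))*W(U) = (0*sqrt(4 - 3))*(-3 - 1*(-6)) = (0*sqrt(1))*(-3 + 6) = (0*1)*3 = 0*3 = 0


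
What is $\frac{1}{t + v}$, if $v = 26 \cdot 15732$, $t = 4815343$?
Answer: $\frac{1}{5224375} \approx 1.9141 \cdot 10^{-7}$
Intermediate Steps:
$v = 409032$
$\frac{1}{t + v} = \frac{1}{4815343 + 409032} = \frac{1}{5224375}$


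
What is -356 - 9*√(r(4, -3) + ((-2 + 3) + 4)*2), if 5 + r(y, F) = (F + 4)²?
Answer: -356 - 9*√6 ≈ -378.05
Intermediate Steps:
r(y, F) = -5 + (4 + F)² (r(y, F) = -5 + (F + 4)² = -5 + (4 + F)²)
-356 - 9*√(r(4, -3) + ((-2 + 3) + 4)*2) = -356 - 9*√((-5 + (4 - 3)²) + ((-2 + 3) + 4)*2) = -356 - 9*√((-5 + 1²) + (1 + 4)*2) = -356 - 9*√((-5 + 1) + 5*2) = -356 - 9*√(-4 + 10) = -356 - 9*√6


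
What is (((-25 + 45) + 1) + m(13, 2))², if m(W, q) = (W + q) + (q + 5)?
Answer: 1849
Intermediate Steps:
m(W, q) = 5 + W + 2*q (m(W, q) = (W + q) + (5 + q) = 5 + W + 2*q)
(((-25 + 45) + 1) + m(13, 2))² = (((-25 + 45) + 1) + (5 + 13 + 2*2))² = ((20 + 1) + (5 + 13 + 4))² = (21 + 22)² = 43² = 1849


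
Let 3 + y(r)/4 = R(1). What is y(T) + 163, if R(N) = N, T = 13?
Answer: 155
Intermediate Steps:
y(r) = -8 (y(r) = -12 + 4*1 = -12 + 4 = -8)
y(T) + 163 = -8 + 163 = 155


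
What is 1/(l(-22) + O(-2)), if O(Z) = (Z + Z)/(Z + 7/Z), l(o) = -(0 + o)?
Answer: 11/250 ≈ 0.044000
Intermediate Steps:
l(o) = -o
O(Z) = 2*Z/(Z + 7/Z) (O(Z) = (2*Z)/(Z + 7/Z) = 2*Z/(Z + 7/Z))
1/(l(-22) + O(-2)) = 1/(-1*(-22) + 2*(-2)²/(7 + (-2)²)) = 1/(22 + 2*4/(7 + 4)) = 1/(22 + 2*4/11) = 1/(22 + 2*4*(1/11)) = 1/(22 + 8/11) = 1/(250/11) = 11/250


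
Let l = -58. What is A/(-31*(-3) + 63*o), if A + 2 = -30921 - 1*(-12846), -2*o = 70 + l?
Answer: 18077/285 ≈ 63.428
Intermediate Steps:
o = -6 (o = -(70 - 58)/2 = -½*12 = -6)
A = -18077 (A = -2 + (-30921 - 1*(-12846)) = -2 + (-30921 + 12846) = -2 - 18075 = -18077)
A/(-31*(-3) + 63*o) = -18077/(-31*(-3) + 63*(-6)) = -18077/(93 - 378) = -18077/(-285) = -18077*(-1/285) = 18077/285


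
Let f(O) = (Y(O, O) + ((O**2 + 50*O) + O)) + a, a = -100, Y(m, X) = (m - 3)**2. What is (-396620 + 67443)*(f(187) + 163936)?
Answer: -79726011046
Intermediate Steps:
Y(m, X) = (-3 + m)**2
f(O) = -100 + O**2 + (-3 + O)**2 + 51*O (f(O) = ((-3 + O)**2 + ((O**2 + 50*O) + O)) - 100 = ((-3 + O)**2 + (O**2 + 51*O)) - 100 = (O**2 + (-3 + O)**2 + 51*O) - 100 = -100 + O**2 + (-3 + O)**2 + 51*O)
(-396620 + 67443)*(f(187) + 163936) = (-396620 + 67443)*((-91 + 2*187**2 + 45*187) + 163936) = -329177*((-91 + 2*34969 + 8415) + 163936) = -329177*((-91 + 69938 + 8415) + 163936) = -329177*(78262 + 163936) = -329177*242198 = -79726011046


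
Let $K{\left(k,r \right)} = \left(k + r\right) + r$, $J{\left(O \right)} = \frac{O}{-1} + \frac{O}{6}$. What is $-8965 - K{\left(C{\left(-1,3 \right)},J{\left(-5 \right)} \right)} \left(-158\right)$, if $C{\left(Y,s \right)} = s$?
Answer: $- \frac{21523}{3} \approx -7174.3$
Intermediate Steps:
$J{\left(O \right)} = - \frac{5 O}{6}$ ($J{\left(O \right)} = O \left(-1\right) + O \frac{1}{6} = - O + \frac{O}{6} = - \frac{5 O}{6}$)
$K{\left(k,r \right)} = k + 2 r$
$-8965 - K{\left(C{\left(-1,3 \right)},J{\left(-5 \right)} \right)} \left(-158\right) = -8965 - \left(3 + 2 \left(\left(- \frac{5}{6}\right) \left(-5\right)\right)\right) \left(-158\right) = -8965 - \left(3 + 2 \cdot \frac{25}{6}\right) \left(-158\right) = -8965 - \left(3 + \frac{25}{3}\right) \left(-158\right) = -8965 - \frac{34}{3} \left(-158\right) = -8965 - - \frac{5372}{3} = -8965 + \frac{5372}{3} = - \frac{21523}{3}$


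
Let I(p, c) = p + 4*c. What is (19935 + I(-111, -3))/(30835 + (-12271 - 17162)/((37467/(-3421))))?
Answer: 123716034/209330873 ≈ 0.59101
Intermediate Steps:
(19935 + I(-111, -3))/(30835 + (-12271 - 17162)/((37467/(-3421)))) = (19935 + (-111 + 4*(-3)))/(30835 + (-12271 - 17162)/((37467/(-3421)))) = (19935 + (-111 - 12))/(30835 - 29433/(37467*(-1/3421))) = (19935 - 123)/(30835 - 29433/(-37467/3421)) = 19812/(30835 - 29433*(-3421/37467)) = 19812/(30835 + 33563431/12489) = 19812/(418661746/12489) = 19812*(12489/418661746) = 123716034/209330873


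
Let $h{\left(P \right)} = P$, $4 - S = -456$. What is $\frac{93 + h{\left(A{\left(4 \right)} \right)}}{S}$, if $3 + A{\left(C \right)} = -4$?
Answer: $\frac{43}{230} \approx 0.18696$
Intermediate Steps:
$S = 460$ ($S = 4 - -456 = 4 + 456 = 460$)
$A{\left(C \right)} = -7$ ($A{\left(C \right)} = -3 - 4 = -7$)
$\frac{93 + h{\left(A{\left(4 \right)} \right)}}{S} = \frac{93 - 7}{460} = 86 \cdot \frac{1}{460} = \frac{43}{230}$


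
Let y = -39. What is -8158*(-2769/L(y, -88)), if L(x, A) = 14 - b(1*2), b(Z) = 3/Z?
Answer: 45179004/25 ≈ 1.8072e+6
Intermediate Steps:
L(x, A) = 25/2 (L(x, A) = 14 - 3/(1*2) = 14 - 3/2 = 25/2)
-8158*(-2769/L(y, -88)) = -8158/((-25/(2*2769))) = -8158/((-1*25/5538)) = -8158/(-25/5538) = -8158*(-5538/25) = 45179004/25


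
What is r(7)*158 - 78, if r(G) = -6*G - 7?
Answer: -7820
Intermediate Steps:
r(G) = -7 - 6*G
r(7)*158 - 78 = (-7 - 6*7)*158 - 78 = (-7 - 42)*158 - 78 = -49*158 - 78 = -7742 - 78 = -7820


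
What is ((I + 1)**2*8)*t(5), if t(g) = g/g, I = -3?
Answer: 32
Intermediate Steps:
t(g) = 1
((I + 1)**2*8)*t(5) = ((-3 + 1)**2*8)*1 = ((-2)**2*8)*1 = (4*8)*1 = 32*1 = 32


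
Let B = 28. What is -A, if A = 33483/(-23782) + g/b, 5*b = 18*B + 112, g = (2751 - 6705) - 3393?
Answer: 40648059/665896 ≈ 61.043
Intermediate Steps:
g = -7347 (g = -3954 - 3393 = -7347)
b = 616/5 (b = (18*28 + 112)/5 = (504 + 112)/5 = (⅕)*616 = 616/5 ≈ 123.20)
A = -40648059/665896 (A = 33483/(-23782) - 7347/616/5 = 33483*(-1/23782) - 7347*5/616 = -33483/23782 - 36735/616 = -40648059/665896 ≈ -61.043)
-A = -1*(-40648059/665896) = 40648059/665896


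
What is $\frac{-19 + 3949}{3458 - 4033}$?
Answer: $- \frac{786}{115} \approx -6.8348$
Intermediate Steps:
$\frac{-19 + 3949}{3458 - 4033} = \frac{3930}{-575} = 3930 \left(- \frac{1}{575}\right) = - \frac{786}{115}$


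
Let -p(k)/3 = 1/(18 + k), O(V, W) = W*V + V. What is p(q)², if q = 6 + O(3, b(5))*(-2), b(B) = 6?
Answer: 1/36 ≈ 0.027778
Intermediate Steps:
O(V, W) = V + V*W (O(V, W) = V*W + V = V + V*W)
q = -36 (q = 6 + (3*(1 + 6))*(-2) = 6 + (3*7)*(-2) = 6 + 21*(-2) = 6 - 42 = -36)
p(k) = -3/(18 + k)
p(q)² = (-3/(18 - 36))² = (-3/(-18))² = (-3*(-1/18))² = (⅙)² = 1/36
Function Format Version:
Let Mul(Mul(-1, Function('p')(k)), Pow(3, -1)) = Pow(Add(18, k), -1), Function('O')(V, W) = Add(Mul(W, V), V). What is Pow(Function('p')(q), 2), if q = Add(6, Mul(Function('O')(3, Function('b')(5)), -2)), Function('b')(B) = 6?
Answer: Rational(1, 36) ≈ 0.027778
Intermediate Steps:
Function('O')(V, W) = Add(V, Mul(V, W)) (Function('O')(V, W) = Add(Mul(V, W), V) = Add(V, Mul(V, W)))
q = -36 (q = Add(6, Mul(Mul(3, Add(1, 6)), -2)) = Add(6, Mul(Mul(3, 7), -2)) = Add(6, Mul(21, -2)) = Add(6, -42) = -36)
Function('p')(k) = Mul(-3, Pow(Add(18, k), -1))
Pow(Function('p')(q), 2) = Pow(Mul(-3, Pow(Add(18, -36), -1)), 2) = Pow(Mul(-3, Pow(-18, -1)), 2) = Pow(Mul(-3, Rational(-1, 18)), 2) = Pow(Rational(1, 6), 2) = Rational(1, 36)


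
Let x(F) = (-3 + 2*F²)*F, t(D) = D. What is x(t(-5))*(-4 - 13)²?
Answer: -67915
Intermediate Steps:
x(F) = F*(-3 + 2*F²)
x(t(-5))*(-4 - 13)² = (-5*(-3 + 2*(-5)²))*(-4 - 13)² = -5*(-3 + 2*25)*(-17)² = -5*(-3 + 50)*289 = -5*47*289 = -235*289 = -67915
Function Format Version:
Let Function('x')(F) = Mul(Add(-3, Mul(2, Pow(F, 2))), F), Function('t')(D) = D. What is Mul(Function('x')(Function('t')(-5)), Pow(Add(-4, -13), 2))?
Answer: -67915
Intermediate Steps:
Function('x')(F) = Mul(F, Add(-3, Mul(2, Pow(F, 2))))
Mul(Function('x')(Function('t')(-5)), Pow(Add(-4, -13), 2)) = Mul(Mul(-5, Add(-3, Mul(2, Pow(-5, 2)))), Pow(Add(-4, -13), 2)) = Mul(Mul(-5, Add(-3, Mul(2, 25))), Pow(-17, 2)) = Mul(Mul(-5, Add(-3, 50)), 289) = Mul(Mul(-5, 47), 289) = Mul(-235, 289) = -67915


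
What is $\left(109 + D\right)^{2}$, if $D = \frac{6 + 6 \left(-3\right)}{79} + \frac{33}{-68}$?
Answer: $\frac{338869515625}{28858384} \approx 11743.0$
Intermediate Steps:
$D = - \frac{3423}{5372}$ ($D = \left(6 - 18\right) \frac{1}{79} + 33 \left(- \frac{1}{68}\right) = \left(-12\right) \frac{1}{79} - \frac{33}{68} = - \frac{12}{79} - \frac{33}{68} = - \frac{3423}{5372} \approx -0.63719$)
$\left(109 + D\right)^{2} = \left(109 - \frac{3423}{5372}\right)^{2} = \left(\frac{582125}{5372}\right)^{2} = \frac{338869515625}{28858384}$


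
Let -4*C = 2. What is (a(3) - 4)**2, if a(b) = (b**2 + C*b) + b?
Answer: 169/4 ≈ 42.250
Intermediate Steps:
C = -1/2 (C = -1/4*2 = -1/2 ≈ -0.50000)
a(b) = b**2 + b/2 (a(b) = (b**2 - b/2) + b = b**2 + b/2)
(a(3) - 4)**2 = (3*(1/2 + 3) - 4)**2 = (3*(7/2) - 4)**2 = (21/2 - 4)**2 = (13/2)**2 = 169/4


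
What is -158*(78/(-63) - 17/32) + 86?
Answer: 122827/336 ≈ 365.56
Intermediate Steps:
-158*(78/(-63) - 17/32) + 86 = -158*(78*(-1/63) - 17*1/32) + 86 = -158*(-26/21 - 17/32) + 86 = -158*(-1189/672) + 86 = 93931/336 + 86 = 122827/336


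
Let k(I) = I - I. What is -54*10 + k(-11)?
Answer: -540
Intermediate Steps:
k(I) = 0
-54*10 + k(-11) = -54*10 + 0 = -540 + 0 = -540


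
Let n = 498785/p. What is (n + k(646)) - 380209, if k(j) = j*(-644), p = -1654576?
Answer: -188204072999/236368 ≈ -7.9623e+5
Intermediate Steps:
n = -71255/236368 (n = 498785/(-1654576) = 498785*(-1/1654576) = -71255/236368 ≈ -0.30146)
k(j) = -644*j
(n + k(646)) - 380209 = (-71255/236368 - 644*646) - 380209 = (-71255/236368 - 416024) - 380209 = -98334832087/236368 - 380209 = -188204072999/236368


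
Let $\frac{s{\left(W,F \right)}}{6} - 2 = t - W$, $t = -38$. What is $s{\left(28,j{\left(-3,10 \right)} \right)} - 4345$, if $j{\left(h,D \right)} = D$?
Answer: $-4729$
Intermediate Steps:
$s{\left(W,F \right)} = -216 - 6 W$ ($s{\left(W,F \right)} = 12 + 6 \left(-38 - W\right) = 12 - \left(228 + 6 W\right) = -216 - 6 W$)
$s{\left(28,j{\left(-3,10 \right)} \right)} - 4345 = \left(-216 - 168\right) - 4345 = -384 - 4345 = -4729$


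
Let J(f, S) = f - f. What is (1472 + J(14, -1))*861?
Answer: 1267392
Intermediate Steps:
J(f, S) = 0
(1472 + J(14, -1))*861 = (1472 + 0)*861 = 1472*861 = 1267392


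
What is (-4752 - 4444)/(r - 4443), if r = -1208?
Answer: 9196/5651 ≈ 1.6273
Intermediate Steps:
(-4752 - 4444)/(r - 4443) = (-4752 - 4444)/(-1208 - 4443) = -9196/(-5651) = -9196*(-1/5651) = 9196/5651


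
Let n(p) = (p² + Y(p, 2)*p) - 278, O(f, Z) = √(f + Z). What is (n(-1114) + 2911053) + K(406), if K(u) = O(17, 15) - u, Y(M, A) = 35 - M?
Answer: 2871379 + 4*√2 ≈ 2.8714e+6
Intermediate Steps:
O(f, Z) = √(Z + f)
K(u) = -u + 4*√2 (K(u) = √(15 + 17) - u = √32 - u = 4*√2 - u = -u + 4*√2)
n(p) = -278 + p² + p*(35 - p) (n(p) = (p² + (35 - p)*p) - 278 = (p² + p*(35 - p)) - 278 = -278 + p² + p*(35 - p))
(n(-1114) + 2911053) + K(406) = ((-278 + 35*(-1114)) + 2911053) + (-1*406 + 4*√2) = ((-278 - 38990) + 2911053) + (-406 + 4*√2) = (-39268 + 2911053) + (-406 + 4*√2) = 2871785 + (-406 + 4*√2) = 2871379 + 4*√2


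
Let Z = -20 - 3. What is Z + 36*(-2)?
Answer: -95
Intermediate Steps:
Z = -23
Z + 36*(-2) = -23 + 36*(-2) = -23 - 72 = -95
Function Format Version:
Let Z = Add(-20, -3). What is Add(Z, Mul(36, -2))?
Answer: -95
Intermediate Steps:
Z = -23
Add(Z, Mul(36, -2)) = Add(-23, Mul(36, -2)) = Add(-23, -72) = -95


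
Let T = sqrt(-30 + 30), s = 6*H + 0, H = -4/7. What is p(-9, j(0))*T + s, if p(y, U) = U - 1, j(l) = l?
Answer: -24/7 ≈ -3.4286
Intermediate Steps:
p(y, U) = -1 + U
H = -4/7 (H = -4*1/7 = -4/7 ≈ -0.57143)
s = -24/7 (s = 6*(-4/7) + 0 = -24/7 + 0 = -24/7 ≈ -3.4286)
T = 0 (T = sqrt(0) = 0)
p(-9, j(0))*T + s = (-1 + 0)*0 - 24/7 = -1*0 - 24/7 = 0 - 24/7 = -24/7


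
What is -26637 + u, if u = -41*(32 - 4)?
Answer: -27785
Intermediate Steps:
u = -1148 (u = -41*28 = -1148)
-26637 + u = -26637 - 1148 = -27785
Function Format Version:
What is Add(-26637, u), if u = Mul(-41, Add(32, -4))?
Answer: -27785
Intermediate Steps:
u = -1148 (u = Mul(-41, 28) = -1148)
Add(-26637, u) = Add(-26637, -1148) = -27785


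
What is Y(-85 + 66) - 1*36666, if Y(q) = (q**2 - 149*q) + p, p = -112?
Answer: -33586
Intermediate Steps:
Y(q) = -112 + q**2 - 149*q (Y(q) = (q**2 - 149*q) - 112 = -112 + q**2 - 149*q)
Y(-85 + 66) - 1*36666 = (-112 + (-85 + 66)**2 - 149*(-85 + 66)) - 1*36666 = (-112 + (-19)**2 - 149*(-19)) - 36666 = (-112 + 361 + 2831) - 36666 = 3080 - 36666 = -33586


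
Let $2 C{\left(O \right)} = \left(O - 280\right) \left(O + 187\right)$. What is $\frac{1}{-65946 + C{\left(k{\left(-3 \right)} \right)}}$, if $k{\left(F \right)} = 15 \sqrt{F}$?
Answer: $- \frac{184927}{17101916702} + \frac{1395 i \sqrt{3}}{17101916702} \approx -1.0813 \cdot 10^{-5} + 1.4128 \cdot 10^{-7} i$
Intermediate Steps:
$C{\left(O \right)} = \frac{\left(-280 + O\right) \left(187 + O\right)}{2}$ ($C{\left(O \right)} = \frac{\left(O - 280\right) \left(O + 187\right)}{2} = \frac{\left(-280 + O\right) \left(187 + O\right)}{2}$)
$\frac{1}{-65946 + C{\left(k{\left(-3 \right)} \right)}} = \frac{1}{-65946 - \left(26180 + \frac{675}{2} + \frac{93}{2} \cdot 15 \sqrt{-3}\right)} = \frac{1}{-65946 - \left(26180 + \frac{675}{2} + \frac{93}{2} \cdot 15 i \sqrt{3}\right)} = \frac{1}{-65946 - \left(\frac{53035}{2} + \frac{1395 i \sqrt{3}}{2}\right)} = \frac{1}{- \frac{184927}{2} - \frac{1395 i \sqrt{3}}{2}}$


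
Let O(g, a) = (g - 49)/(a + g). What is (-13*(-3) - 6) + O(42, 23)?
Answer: 2138/65 ≈ 32.892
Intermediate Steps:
O(g, a) = (-49 + g)/(a + g)
(-13*(-3) - 6) + O(42, 23) = (-13*(-3) - 6) + (-49 + 42)/(23 + 42) = (39 - 6) - 7/65 = 33 + (1/65)*(-7) = 33 - 7/65 = 2138/65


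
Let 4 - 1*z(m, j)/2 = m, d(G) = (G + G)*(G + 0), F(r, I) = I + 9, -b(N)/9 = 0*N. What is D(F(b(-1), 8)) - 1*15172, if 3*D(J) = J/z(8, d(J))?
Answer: -364145/24 ≈ -15173.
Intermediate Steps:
b(N) = 0 (b(N) = -0*N = -9*0 = 0)
F(r, I) = 9 + I
d(G) = 2*G**2 (d(G) = (2*G)*G = 2*G**2)
z(m, j) = 8 - 2*m
D(J) = -J/24 (D(J) = (J/(8 - 2*8))/3 = (J/(8 - 16))/3 = (J/(-8))/3 = (J*(-1/8))/3 = (-J/8)/3 = -J/24)
D(F(b(-1), 8)) - 1*15172 = -(9 + 8)/24 - 1*15172 = -1/24*17 - 15172 = -17/24 - 15172 = -364145/24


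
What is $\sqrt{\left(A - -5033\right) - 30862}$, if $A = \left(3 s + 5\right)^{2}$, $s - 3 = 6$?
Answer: $11 i \sqrt{205} \approx 157.5 i$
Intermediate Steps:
$s = 9$ ($s = 3 + 6 = 9$)
$A = 1024$ ($A = \left(3 \cdot 9 + 5\right)^{2} = \left(27 + 5\right)^{2} = 32^{2} = 1024$)
$\sqrt{\left(A - -5033\right) - 30862} = \sqrt{\left(1024 - -5033\right) - 30862} = \sqrt{\left(1024 + 5033\right) - 30862} = \sqrt{6057 - 30862} = \sqrt{-24805} = 11 i \sqrt{205}$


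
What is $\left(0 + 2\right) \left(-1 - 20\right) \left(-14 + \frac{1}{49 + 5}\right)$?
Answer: $\frac{5285}{9} \approx 587.22$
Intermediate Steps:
$\left(0 + 2\right) \left(-1 - 20\right) \left(-14 + \frac{1}{49 + 5}\right) = 2 \left(-21\right) \left(-14 + \frac{1}{54}\right) = - 42 \left(-14 + \frac{1}{54}\right) = \left(-42\right) \left(- \frac{755}{54}\right) = \frac{5285}{9}$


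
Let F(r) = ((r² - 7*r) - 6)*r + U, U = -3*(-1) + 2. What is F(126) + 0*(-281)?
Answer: 1888493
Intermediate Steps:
U = 5 (U = 3 + 2 = 5)
F(r) = 5 + r*(-6 + r² - 7*r) (F(r) = ((r² - 7*r) - 6)*r + 5 = (-6 + r² - 7*r)*r + 5 = r*(-6 + r² - 7*r) + 5 = 5 + r*(-6 + r² - 7*r))
F(126) + 0*(-281) = (5 + 126³ - 7*126² - 6*126) + 0*(-281) = (5 + 2000376 - 7*15876 - 756) + 0 = (5 + 2000376 - 111132 - 756) + 0 = 1888493 + 0 = 1888493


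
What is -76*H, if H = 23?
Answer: -1748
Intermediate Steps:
-76*H = -76*23 = -1748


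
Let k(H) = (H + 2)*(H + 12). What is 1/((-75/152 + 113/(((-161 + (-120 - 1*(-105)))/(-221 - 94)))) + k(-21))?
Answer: 3344/1246479 ≈ 0.0026828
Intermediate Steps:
k(H) = (2 + H)*(12 + H)
1/((-75/152 + 113/(((-161 + (-120 - 1*(-105)))/(-221 - 94)))) + k(-21)) = 1/((-75/152 + 113/(((-161 + (-120 - 1*(-105)))/(-221 - 94)))) + (24 + (-21)² + 14*(-21))) = 1/((-75*1/152 + 113/(((-161 + (-120 + 105))/(-315)))) + (24 + 441 - 294)) = 1/((-75/152 + 113/(((-161 - 15)*(-1/315)))) + 171) = 1/((-75/152 + 113/((-176*(-1/315)))) + 171) = 1/((-75/152 + 113/(176/315)) + 171) = 1/((-75/152 + 113*(315/176)) + 171) = 1/((-75/152 + 35595/176) + 171) = 1/(674655/3344 + 171) = 1/(1246479/3344) = 3344/1246479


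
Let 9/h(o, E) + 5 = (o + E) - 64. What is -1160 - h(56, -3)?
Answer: -18551/16 ≈ -1159.4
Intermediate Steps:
h(o, E) = 9/(-69 + E + o) (h(o, E) = 9/(-5 + ((o + E) - 64)) = 9/(-5 + ((E + o) - 64)) = 9/(-5 + (-64 + E + o)) = 9/(-69 + E + o))
-1160 - h(56, -3) = -1160 - 9/(-69 - 3 + 56) = -1160 - 9/(-16) = -1160 - 9*(-1)/16 = -1160 - 1*(-9/16) = -1160 + 9/16 = -18551/16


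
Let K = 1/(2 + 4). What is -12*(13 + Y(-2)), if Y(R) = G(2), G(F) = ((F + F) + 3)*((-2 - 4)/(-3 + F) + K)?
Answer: -674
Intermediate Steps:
K = ⅙ (K = 1/6 = ⅙ ≈ 0.16667)
G(F) = (3 + 2*F)*(⅙ - 6/(-3 + F)) (G(F) = ((F + F) + 3)*((-2 - 4)/(-3 + F) + ⅙) = (2*F + 3)*(-6/(-3 + F) + ⅙) = (3 + 2*F)*(⅙ - 6/(-3 + F)))
Y(R) = 259/6 (Y(R) = (-117 - 75*2 + 2*2²)/(6*(-3 + 2)) = (⅙)*(-117 - 150 + 2*4)/(-1) = (⅙)*(-1)*(-117 - 150 + 8) = (⅙)*(-1)*(-259) = 259/6)
-12*(13 + Y(-2)) = -12*(13 + 259/6) = -12*337/6 = -674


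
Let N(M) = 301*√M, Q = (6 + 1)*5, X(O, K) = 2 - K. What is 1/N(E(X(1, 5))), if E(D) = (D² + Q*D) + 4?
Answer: -I*√23/13846 ≈ -0.00034637*I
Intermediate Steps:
Q = 35 (Q = 7*5 = 35)
E(D) = 4 + D² + 35*D (E(D) = (D² + 35*D) + 4 = 4 + D² + 35*D)
1/N(E(X(1, 5))) = 1/(301*√(4 + (2 - 1*5)² + 35*(2 - 1*5))) = 1/(301*√(4 + (2 - 5)² + 35*(2 - 5))) = 1/(301*√(4 + (-3)² + 35*(-3))) = 1/(301*√(4 + 9 - 105)) = 1/(301*√(-92)) = 1/(301*(2*I*√23)) = 1/(602*I*√23) = -I*√23/13846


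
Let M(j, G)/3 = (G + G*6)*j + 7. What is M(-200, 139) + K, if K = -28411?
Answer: -612190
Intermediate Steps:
M(j, G) = 21 + 21*G*j (M(j, G) = 3*((G + G*6)*j + 7) = 3*((G + 6*G)*j + 7) = 3*((7*G)*j + 7) = 3*(7*G*j + 7) = 3*(7 + 7*G*j) = 21 + 21*G*j)
M(-200, 139) + K = (21 + 21*139*(-200)) - 28411 = (21 - 583800) - 28411 = -583779 - 28411 = -612190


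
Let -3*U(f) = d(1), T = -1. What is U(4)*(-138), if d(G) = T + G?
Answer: 0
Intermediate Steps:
d(G) = -1 + G
U(f) = 0 (U(f) = -(-1 + 1)/3 = -⅓*0 = 0)
U(4)*(-138) = 0*(-138) = 0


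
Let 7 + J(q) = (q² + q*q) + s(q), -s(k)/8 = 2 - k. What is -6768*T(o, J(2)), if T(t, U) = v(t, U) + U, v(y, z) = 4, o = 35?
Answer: -33840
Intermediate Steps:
s(k) = -16 + 8*k (s(k) = -8*(2 - k) = -16 + 8*k)
J(q) = -23 + 2*q² + 8*q (J(q) = -7 + ((q² + q*q) + (-16 + 8*q)) = -7 + ((q² + q²) + (-16 + 8*q)) = -7 + (2*q² + (-16 + 8*q)) = -7 + (-16 + 2*q² + 8*q) = -23 + 2*q² + 8*q)
T(t, U) = 4 + U
-6768*T(o, J(2)) = -6768*(4 + (-23 + 2*2² + 8*2)) = -6768*(4 + (-23 + 2*4 + 16)) = -6768*(4 + (-23 + 8 + 16)) = -6768*(4 + 1) = -6768*5 = -33840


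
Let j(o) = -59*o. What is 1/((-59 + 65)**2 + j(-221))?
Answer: 1/13075 ≈ 7.6482e-5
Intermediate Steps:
1/((-59 + 65)**2 + j(-221)) = 1/((-59 + 65)**2 - 59*(-221)) = 1/(6**2 + 13039) = 1/(36 + 13039) = 1/13075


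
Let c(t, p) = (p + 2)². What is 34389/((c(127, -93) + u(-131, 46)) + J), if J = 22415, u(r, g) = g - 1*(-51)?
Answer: 34389/30793 ≈ 1.1168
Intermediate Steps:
u(r, g) = 51 + g (u(r, g) = g + 51 = 51 + g)
c(t, p) = (2 + p)²
34389/((c(127, -93) + u(-131, 46)) + J) = 34389/(((2 - 93)² + (51 + 46)) + 22415) = 34389/(((-91)² + 97) + 22415) = 34389/((8281 + 97) + 22415) = 34389/(8378 + 22415) = 34389/30793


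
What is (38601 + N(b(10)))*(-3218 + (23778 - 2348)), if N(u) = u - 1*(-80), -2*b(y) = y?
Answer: 704367312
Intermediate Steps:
b(y) = -y/2
N(u) = 80 + u (N(u) = u + 80 = 80 + u)
(38601 + N(b(10)))*(-3218 + (23778 - 2348)) = (38601 + (80 - 1/2*10))*(-3218 + (23778 - 2348)) = (38601 + (80 - 5))*(-3218 + 21430) = (38601 + 75)*18212 = 38676*18212 = 704367312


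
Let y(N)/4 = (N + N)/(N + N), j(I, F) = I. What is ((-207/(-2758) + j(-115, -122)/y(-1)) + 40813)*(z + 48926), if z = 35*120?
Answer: 5975780809731/2758 ≈ 2.1667e+9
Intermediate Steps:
y(N) = 4 (y(N) = 4*((N + N)/(N + N)) = 4*((2*N)/((2*N))) = 4*((2*N)*(1/(2*N))) = 4*1 = 4)
z = 4200
((-207/(-2758) + j(-115, -122)/y(-1)) + 40813)*(z + 48926) = ((-207/(-2758) - 115/4) + 40813)*(4200 + 48926) = ((-207*(-1/2758) - 115*¼) + 40813)*53126 = ((207/2758 - 115/4) + 40813)*53126 = (-158171/5516 + 40813)*53126 = (224966337/5516)*53126 = 5975780809731/2758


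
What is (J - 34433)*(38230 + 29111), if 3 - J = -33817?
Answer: -41280033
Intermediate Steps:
J = 33820 (J = 3 - 1*(-33817) = 3 + 33817 = 33820)
(J - 34433)*(38230 + 29111) = (33820 - 34433)*(38230 + 29111) = -613*67341 = -41280033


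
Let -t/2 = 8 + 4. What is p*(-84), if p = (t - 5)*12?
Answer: 29232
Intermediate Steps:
t = -24 (t = -2*(8 + 4) = -2*12 = -24)
p = -348 (p = (-24 - 5)*12 = -29*12 = -348)
p*(-84) = -348*(-84) = 29232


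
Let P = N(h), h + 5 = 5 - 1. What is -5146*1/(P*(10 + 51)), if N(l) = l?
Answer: 5146/61 ≈ 84.361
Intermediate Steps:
h = -1 (h = -5 + (5 - 1) = -5 + 4 = -1)
P = -1
-5146*1/(P*(10 + 51)) = -5146*(-1/(10 + 51)) = -5146/((-1*61)) = -5146/(-61) = -5146*(-1/61) = 5146/61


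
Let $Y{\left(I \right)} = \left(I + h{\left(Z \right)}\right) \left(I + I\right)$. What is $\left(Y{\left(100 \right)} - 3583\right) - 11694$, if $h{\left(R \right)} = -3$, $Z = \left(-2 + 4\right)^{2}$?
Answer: $4123$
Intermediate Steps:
$Z = 4$ ($Z = 2^{2} = 4$)
$Y{\left(I \right)} = 2 I \left(-3 + I\right)$ ($Y{\left(I \right)} = \left(I - 3\right) \left(I + I\right) = \left(-3 + I\right) 2 I = 2 I \left(-3 + I\right)$)
$\left(Y{\left(100 \right)} - 3583\right) - 11694 = \left(2 \cdot 100 \left(-3 + 100\right) - 3583\right) - 11694 = \left(2 \cdot 100 \cdot 97 - 3583\right) - 11694 = \left(19400 - 3583\right) - 11694 = 15817 - 11694 = 4123$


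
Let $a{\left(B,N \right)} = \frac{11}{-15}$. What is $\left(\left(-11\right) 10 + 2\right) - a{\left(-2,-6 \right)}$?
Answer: $- \frac{1609}{15} \approx -107.27$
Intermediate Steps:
$a{\left(B,N \right)} = - \frac{11}{15}$ ($a{\left(B,N \right)} = 11 \left(- \frac{1}{15}\right) = - \frac{11}{15}$)
$\left(\left(-11\right) 10 + 2\right) - a{\left(-2,-6 \right)} = \left(\left(-11\right) 10 + 2\right) - - \frac{11}{15} = \left(-110 + 2\right) + \frac{11}{15} = -108 + \frac{11}{15} = - \frac{1609}{15}$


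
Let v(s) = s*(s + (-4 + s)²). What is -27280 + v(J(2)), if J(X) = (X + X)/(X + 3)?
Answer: -3408896/125 ≈ -27271.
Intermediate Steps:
J(X) = 2*X/(3 + X) (J(X) = (2*X)/(3 + X) = 2*X/(3 + X))
-27280 + v(J(2)) = -27280 + (2*2/(3 + 2))*(2*2/(3 + 2) + (-4 + 2*2/(3 + 2))²) = -27280 + (2*2/5)*(2*2/5 + (-4 + 2*2/5)²) = -27280 + (2*2*(⅕))*(2*2*(⅕) + (-4 + 2*2*(⅕))²) = -27280 + 4*(⅘ + (-4 + ⅘)²)/5 = -27280 + 4*(⅘ + (-16/5)²)/5 = -27280 + 4*(⅘ + 256/25)/5 = -27280 + (⅘)*(276/25) = -27280 + 1104/125 = -3408896/125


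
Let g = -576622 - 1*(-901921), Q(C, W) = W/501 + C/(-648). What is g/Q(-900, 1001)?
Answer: 977848794/10181 ≈ 96047.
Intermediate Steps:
Q(C, W) = -C/648 + W/501 (Q(C, W) = W*(1/501) + C*(-1/648) = W/501 - C/648 = -C/648 + W/501)
g = 325299 (g = -576622 + 901921 = 325299)
g/Q(-900, 1001) = 325299/(-1/648*(-900) + (1/501)*1001) = 325299/(25/18 + 1001/501) = 325299/(10181/3006) = 325299*(3006/10181) = 977848794/10181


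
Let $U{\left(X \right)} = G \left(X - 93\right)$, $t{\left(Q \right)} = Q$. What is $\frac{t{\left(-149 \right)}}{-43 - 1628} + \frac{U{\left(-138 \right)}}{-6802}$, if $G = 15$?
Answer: $\frac{6803513}{11366142} \approx 0.59858$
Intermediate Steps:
$U{\left(X \right)} = -1395 + 15 X$ ($U{\left(X \right)} = 15 \left(X - 93\right) = 15 \left(-93 + X\right) = -1395 + 15 X$)
$\frac{t{\left(-149 \right)}}{-43 - 1628} + \frac{U{\left(-138 \right)}}{-6802} = - \frac{149}{-43 - 1628} + \frac{-1395 + 15 \left(-138\right)}{-6802} = - \frac{149}{-43 - 1628} + \left(-1395 - 2070\right) \left(- \frac{1}{6802}\right) = - \frac{149}{-1671} - - \frac{3465}{6802} = \left(-149\right) \left(- \frac{1}{1671}\right) + \frac{3465}{6802} = \frac{149}{1671} + \frac{3465}{6802} = \frac{6803513}{11366142}$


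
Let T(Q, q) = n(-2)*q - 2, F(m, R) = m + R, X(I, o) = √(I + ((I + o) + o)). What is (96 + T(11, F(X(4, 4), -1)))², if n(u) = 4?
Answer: 11236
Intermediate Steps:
X(I, o) = √(2*I + 2*o) (X(I, o) = √(I + (I + 2*o)) = √(2*I + 2*o))
F(m, R) = R + m
T(Q, q) = -2 + 4*q (T(Q, q) = 4*q - 2 = -2 + 4*q)
(96 + T(11, F(X(4, 4), -1)))² = (96 + (-2 + 4*(-1 + √(2*4 + 2*4))))² = (96 + (-2 + 4*(-1 + √(8 + 8))))² = (96 + (-2 + 4*(-1 + √16)))² = (96 + (-2 + 4*(-1 + 4)))² = (96 + (-2 + 4*3))² = (96 + (-2 + 12))² = (96 + 10)² = 106² = 11236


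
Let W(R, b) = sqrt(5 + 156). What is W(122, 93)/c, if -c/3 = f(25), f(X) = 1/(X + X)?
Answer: -50*sqrt(161)/3 ≈ -211.48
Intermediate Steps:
W(R, b) = sqrt(161)
f(X) = 1/(2*X)
c = -3/50 (c = -3/(2*25) = -3*1/50 = -3/50 ≈ -0.060000)
W(122, 93)/c = sqrt(161)/(-3/50) = sqrt(161)*(-50/3) = -50*sqrt(161)/3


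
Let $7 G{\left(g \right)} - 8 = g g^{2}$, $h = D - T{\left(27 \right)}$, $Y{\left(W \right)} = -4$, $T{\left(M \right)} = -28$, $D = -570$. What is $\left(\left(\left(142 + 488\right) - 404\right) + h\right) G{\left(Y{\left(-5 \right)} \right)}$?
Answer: $2528$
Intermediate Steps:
$h = -542$ ($h = -570 - -28 = -570 + 28 = -542$)
$G{\left(g \right)} = \frac{8}{7} + \frac{g^{3}}{7}$ ($G{\left(g \right)} = \frac{8}{7} + \frac{g g^{2}}{7} = \frac{8}{7} + \frac{g^{3}}{7}$)
$\left(\left(\left(142 + 488\right) - 404\right) + h\right) G{\left(Y{\left(-5 \right)} \right)} = \left(\left(\left(142 + 488\right) - 404\right) - 542\right) \left(\frac{8}{7} + \frac{\left(-4\right)^{3}}{7}\right) = \left(\left(630 - 404\right) - 542\right) \left(\frac{8}{7} + \frac{1}{7} \left(-64\right)\right) = \left(226 - 542\right) \left(\frac{8}{7} - \frac{64}{7}\right) = \left(-316\right) \left(-8\right) = 2528$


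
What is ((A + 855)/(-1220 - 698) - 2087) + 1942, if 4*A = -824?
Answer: -278759/1918 ≈ -145.34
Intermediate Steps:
A = -206 (A = (¼)*(-824) = -206)
((A + 855)/(-1220 - 698) - 2087) + 1942 = ((-206 + 855)/(-1220 - 698) - 2087) + 1942 = (649/(-1918) - 2087) + 1942 = (649*(-1/1918) - 2087) + 1942 = (-649/1918 - 2087) + 1942 = -4003515/1918 + 1942 = -278759/1918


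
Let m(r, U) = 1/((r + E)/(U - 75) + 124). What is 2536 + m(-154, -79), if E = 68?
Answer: 24322853/9591 ≈ 2536.0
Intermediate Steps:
m(r, U) = 1/(124 + (68 + r)/(-75 + U)) (m(r, U) = 1/((r + 68)/(U - 75) + 124) = 1/((68 + r)/(-75 + U) + 124) = 1/(124 + (68 + r)/(-75 + U)))
2536 + m(-154, -79) = 2536 + (-75 - 79)/(-9232 - 154 + 124*(-79)) = 2536 - 154/(-9232 - 154 - 9796) = 2536 - 154/(-19182) = 2536 - 1/19182*(-154) = 2536 + 77/9591 = 24322853/9591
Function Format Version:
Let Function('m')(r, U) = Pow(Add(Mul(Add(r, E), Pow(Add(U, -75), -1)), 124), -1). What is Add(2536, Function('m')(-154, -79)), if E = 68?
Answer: Rational(24322853, 9591) ≈ 2536.0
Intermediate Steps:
Function('m')(r, U) = Pow(Add(124, Mul(Pow(Add(-75, U), -1), Add(68, r))), -1) (Function('m')(r, U) = Pow(Add(Mul(Add(r, 68), Pow(Add(U, -75), -1)), 124), -1) = Pow(Add(Mul(Add(68, r), Pow(Add(-75, U), -1)), 124), -1) = Pow(Add(Mul(Pow(Add(-75, U), -1), Add(68, r)), 124), -1) = Pow(Add(124, Mul(Pow(Add(-75, U), -1), Add(68, r))), -1))
Add(2536, Function('m')(-154, -79)) = Add(2536, Mul(Pow(Add(-9232, -154, Mul(124, -79)), -1), Add(-75, -79))) = Add(2536, Mul(Pow(Add(-9232, -154, -9796), -1), -154)) = Add(2536, Mul(Pow(-19182, -1), -154)) = Add(2536, Mul(Rational(-1, 19182), -154)) = Add(2536, Rational(77, 9591)) = Rational(24322853, 9591)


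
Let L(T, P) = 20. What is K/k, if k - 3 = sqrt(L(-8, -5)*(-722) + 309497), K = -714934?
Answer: 1072401/147524 - 357467*sqrt(295057)/147524 ≈ -1308.9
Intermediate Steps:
k = 3 + sqrt(295057) (k = 3 + sqrt(20*(-722) + 309497) = 3 + sqrt(-14440 + 309497) = 3 + sqrt(295057) ≈ 546.19)
K/k = -714934/(3 + sqrt(295057))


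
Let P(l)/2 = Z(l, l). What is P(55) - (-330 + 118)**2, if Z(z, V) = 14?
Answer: -44916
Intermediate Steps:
P(l) = 28 (P(l) = 2*14 = 28)
P(55) - (-330 + 118)**2 = 28 - (-330 + 118)**2 = 28 - 1*(-212)**2 = 28 - 1*44944 = 28 - 44944 = -44916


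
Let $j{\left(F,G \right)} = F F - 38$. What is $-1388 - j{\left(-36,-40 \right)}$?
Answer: $-2646$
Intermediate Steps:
$j{\left(F,G \right)} = -38 + F^{2}$ ($j{\left(F,G \right)} = F^{2} - 38 = -38 + F^{2}$)
$-1388 - j{\left(-36,-40 \right)} = -1388 - \left(-38 + \left(-36\right)^{2}\right) = -1388 - \left(-38 + 1296\right) = -1388 - 1258 = -2646$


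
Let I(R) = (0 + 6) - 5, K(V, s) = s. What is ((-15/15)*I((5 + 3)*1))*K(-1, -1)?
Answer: 1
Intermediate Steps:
I(R) = 1 (I(R) = 6 - 5 = 1)
((-15/15)*I((5 + 3)*1))*K(-1, -1) = (-15/15*1)*(-1) = (-15*1/15*1)*(-1) = -1*1*(-1) = -1*(-1) = 1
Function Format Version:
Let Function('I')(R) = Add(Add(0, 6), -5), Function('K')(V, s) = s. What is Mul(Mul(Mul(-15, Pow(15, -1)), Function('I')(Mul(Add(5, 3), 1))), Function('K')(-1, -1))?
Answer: 1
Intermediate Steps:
Function('I')(R) = 1 (Function('I')(R) = Add(6, -5) = 1)
Mul(Mul(Mul(-15, Pow(15, -1)), Function('I')(Mul(Add(5, 3), 1))), Function('K')(-1, -1)) = Mul(Mul(Mul(-15, Pow(15, -1)), 1), -1) = Mul(Mul(Mul(-15, Rational(1, 15)), 1), -1) = Mul(Mul(-1, 1), -1) = Mul(-1, -1) = 1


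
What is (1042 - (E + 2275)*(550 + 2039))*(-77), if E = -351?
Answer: 383474938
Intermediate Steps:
(1042 - (E + 2275)*(550 + 2039))*(-77) = (1042 - (-351 + 2275)*(550 + 2039))*(-77) = (1042 - 1924*2589)*(-77) = (1042 - 1*4981236)*(-77) = (1042 - 4981236)*(-77) = -4980194*(-77) = 383474938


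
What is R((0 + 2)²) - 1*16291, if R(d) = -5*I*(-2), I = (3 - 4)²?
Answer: -16281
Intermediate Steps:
I = 1 (I = (-1)² = 1)
R(d) = 10 (R(d) = -5*1*(-2) = -5*(-2) = 10)
R((0 + 2)²) - 1*16291 = 10 - 1*16291 = 10 - 16291 = -16281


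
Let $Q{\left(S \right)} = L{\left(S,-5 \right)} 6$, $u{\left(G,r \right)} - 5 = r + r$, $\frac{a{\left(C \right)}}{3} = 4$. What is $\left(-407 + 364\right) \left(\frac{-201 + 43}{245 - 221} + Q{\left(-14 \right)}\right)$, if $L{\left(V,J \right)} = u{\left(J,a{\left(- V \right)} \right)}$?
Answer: $- \frac{86387}{12} \approx -7198.9$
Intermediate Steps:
$a{\left(C \right)} = 12$ ($a{\left(C \right)} = 3 \cdot 4 = 12$)
$u{\left(G,r \right)} = 5 + 2 r$ ($u{\left(G,r \right)} = 5 + \left(r + r\right) = 5 + 2 r$)
$L{\left(V,J \right)} = 29$ ($L{\left(V,J \right)} = 5 + 2 \cdot 12 = 5 + 24 = 29$)
$Q{\left(S \right)} = 174$ ($Q{\left(S \right)} = 29 \cdot 6 = 174$)
$\left(-407 + 364\right) \left(\frac{-201 + 43}{245 - 221} + Q{\left(-14 \right)}\right) = \left(-407 + 364\right) \left(\frac{-201 + 43}{245 - 221} + 174\right) = - 43 \left(- \frac{158}{24} + 174\right) = - 43 \left(\left(-158\right) \frac{1}{24} + 174\right) = - 43 \left(- \frac{79}{12} + 174\right) = \left(-43\right) \frac{2009}{12} = - \frac{86387}{12}$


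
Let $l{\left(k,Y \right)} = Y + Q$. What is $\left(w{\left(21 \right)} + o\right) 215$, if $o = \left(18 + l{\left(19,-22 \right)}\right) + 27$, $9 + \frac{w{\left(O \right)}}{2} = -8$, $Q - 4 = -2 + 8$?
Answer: $-215$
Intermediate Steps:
$Q = 10$ ($Q = 4 + \left(-2 + 8\right) = 4 + 6 = 10$)
$w{\left(O \right)} = -34$ ($w{\left(O \right)} = -18 + 2 \left(-8\right) = -18 - 16 = -34$)
$l{\left(k,Y \right)} = 10 + Y$ ($l{\left(k,Y \right)} = Y + 10 = 10 + Y$)
$o = 33$ ($o = \left(18 + \left(10 - 22\right)\right) + 27 = \left(18 - 12\right) + 27 = 6 + 27 = 33$)
$\left(w{\left(21 \right)} + o\right) 215 = \left(-34 + 33\right) 215 = \left(-1\right) 215 = -215$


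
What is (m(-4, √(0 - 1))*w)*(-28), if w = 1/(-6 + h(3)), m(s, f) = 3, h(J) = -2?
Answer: 21/2 ≈ 10.500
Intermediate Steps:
w = -⅛ (w = 1/(-6 - 2) = 1/(-8) = -⅛ ≈ -0.12500)
(m(-4, √(0 - 1))*w)*(-28) = (3*(-⅛))*(-28) = -3/8*(-28) = 21/2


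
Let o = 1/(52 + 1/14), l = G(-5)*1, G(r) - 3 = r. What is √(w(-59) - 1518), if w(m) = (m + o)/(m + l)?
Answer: I*√4115117645/1647 ≈ 38.949*I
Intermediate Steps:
G(r) = 3 + r
l = -2 (l = (3 - 5)*1 = -2*1 = -2)
o = 14/729 (o = 1/(52 + 1/14) = 1/(729/14) = 14/729 ≈ 0.019204)
w(m) = (14/729 + m)/(-2 + m) (w(m) = (m + 14/729)/(m - 2) = (14/729 + m)/(-2 + m))
√(w(-59) - 1518) = √((14/729 - 59)/(-2 - 59) - 1518) = √(-42997/729/(-61) - 1518) = √(-1/61*(-42997/729) - 1518) = √(42997/44469 - 1518) = √(-67460945/44469) = I*√4115117645/1647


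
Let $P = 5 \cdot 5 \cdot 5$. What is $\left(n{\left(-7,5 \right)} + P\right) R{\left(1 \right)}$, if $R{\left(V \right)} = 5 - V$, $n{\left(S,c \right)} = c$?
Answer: $520$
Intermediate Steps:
$P = 125$ ($P = 25 \cdot 5 = 125$)
$\left(n{\left(-7,5 \right)} + P\right) R{\left(1 \right)} = \left(5 + 125\right) \left(5 - 1\right) = 130 \left(5 - 1\right) = 130 \cdot 4 = 520$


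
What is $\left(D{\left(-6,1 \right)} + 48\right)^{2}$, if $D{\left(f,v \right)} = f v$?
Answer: $1764$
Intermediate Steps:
$\left(D{\left(-6,1 \right)} + 48\right)^{2} = \left(\left(-6\right) 1 + 48\right)^{2} = \left(-6 + 48\right)^{2} = 42^{2} = 1764$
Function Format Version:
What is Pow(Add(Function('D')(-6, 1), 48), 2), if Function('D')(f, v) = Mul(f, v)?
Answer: 1764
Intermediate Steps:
Pow(Add(Function('D')(-6, 1), 48), 2) = Pow(Add(Mul(-6, 1), 48), 2) = Pow(Add(-6, 48), 2) = Pow(42, 2) = 1764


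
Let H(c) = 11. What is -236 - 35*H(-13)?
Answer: -621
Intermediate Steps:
-236 - 35*H(-13) = -236 - 35*11 = -236 - 385 = -621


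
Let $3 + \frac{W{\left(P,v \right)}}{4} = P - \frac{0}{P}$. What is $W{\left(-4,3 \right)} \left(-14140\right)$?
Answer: $395920$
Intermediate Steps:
$W{\left(P,v \right)} = -12 + 4 P$ ($W{\left(P,v \right)} = -12 + 4 \left(P - \frac{0}{P}\right) = -12 + 4 \left(P - 0\right) = -12 + 4 \left(P + 0\right) = -12 + 4 P$)
$W{\left(-4,3 \right)} \left(-14140\right) = \left(-12 + 4 \left(-4\right)\right) \left(-14140\right) = \left(-12 - 16\right) \left(-14140\right) = \left(-28\right) \left(-14140\right) = 395920$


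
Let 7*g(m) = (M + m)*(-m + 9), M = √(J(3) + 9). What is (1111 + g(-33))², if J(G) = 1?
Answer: 833929 + 10956*√10 ≈ 8.6858e+5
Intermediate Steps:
M = √10 (M = √(1 + 9) = √10 ≈ 3.1623)
g(m) = (9 - m)*(m + √10)/7 (g(m) = ((√10 + m)*(-m + 9))/7 = ((m + √10)*(9 - m))/7 = ((9 - m)*(m + √10))/7 = (9 - m)*(m + √10)/7)
(1111 + g(-33))² = (1111 + (-⅐*(-33)² + (9/7)*(-33) + 9*√10/7 - ⅐*(-33)*√10))² = (1111 + (-⅐*1089 - 297/7 + 9*√10/7 + 33*√10/7))² = (1111 + (-1089/7 - 297/7 + 9*√10/7 + 33*√10/7))² = (1111 + (-198 + 6*√10))² = (913 + 6*√10)²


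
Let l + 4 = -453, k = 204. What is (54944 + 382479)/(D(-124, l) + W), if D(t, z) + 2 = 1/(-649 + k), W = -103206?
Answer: -194653235/45927561 ≈ -4.2383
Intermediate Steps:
l = -457 (l = -4 - 453 = -457)
D(t, z) = -891/445 (D(t, z) = -2 + 1/(-649 + 204) = -2 + 1/(-445) = -2 - 1/445 = -891/445)
(54944 + 382479)/(D(-124, l) + W) = (54944 + 382479)/(-891/445 - 103206) = 437423/(-45927561/445) = 437423*(-445/45927561) = -194653235/45927561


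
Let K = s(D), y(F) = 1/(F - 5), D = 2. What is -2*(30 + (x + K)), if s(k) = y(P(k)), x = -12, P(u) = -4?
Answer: -322/9 ≈ -35.778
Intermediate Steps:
y(F) = 1/(-5 + F)
s(k) = -⅑ (s(k) = 1/(-5 - 4) = 1/(-9) = -⅑)
K = -⅑ ≈ -0.11111
-2*(30 + (x + K)) = -2*(30 + (-12 - ⅑)) = -2*(30 - 109/9) = -2*161/9 = -322/9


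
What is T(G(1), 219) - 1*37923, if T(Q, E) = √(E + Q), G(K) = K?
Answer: -37923 + 2*√55 ≈ -37908.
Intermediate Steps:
T(G(1), 219) - 1*37923 = √(219 + 1) - 1*37923 = √220 - 37923 = 2*√55 - 37923 = -37923 + 2*√55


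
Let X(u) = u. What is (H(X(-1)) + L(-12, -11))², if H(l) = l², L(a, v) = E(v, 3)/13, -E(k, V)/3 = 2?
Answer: 49/169 ≈ 0.28994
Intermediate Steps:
E(k, V) = -6 (E(k, V) = -3*2 = -6)
L(a, v) = -6/13
(H(X(-1)) + L(-12, -11))² = ((-1)² - 6/13)² = (1 - 6/13)² = (7/13)² = 49/169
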